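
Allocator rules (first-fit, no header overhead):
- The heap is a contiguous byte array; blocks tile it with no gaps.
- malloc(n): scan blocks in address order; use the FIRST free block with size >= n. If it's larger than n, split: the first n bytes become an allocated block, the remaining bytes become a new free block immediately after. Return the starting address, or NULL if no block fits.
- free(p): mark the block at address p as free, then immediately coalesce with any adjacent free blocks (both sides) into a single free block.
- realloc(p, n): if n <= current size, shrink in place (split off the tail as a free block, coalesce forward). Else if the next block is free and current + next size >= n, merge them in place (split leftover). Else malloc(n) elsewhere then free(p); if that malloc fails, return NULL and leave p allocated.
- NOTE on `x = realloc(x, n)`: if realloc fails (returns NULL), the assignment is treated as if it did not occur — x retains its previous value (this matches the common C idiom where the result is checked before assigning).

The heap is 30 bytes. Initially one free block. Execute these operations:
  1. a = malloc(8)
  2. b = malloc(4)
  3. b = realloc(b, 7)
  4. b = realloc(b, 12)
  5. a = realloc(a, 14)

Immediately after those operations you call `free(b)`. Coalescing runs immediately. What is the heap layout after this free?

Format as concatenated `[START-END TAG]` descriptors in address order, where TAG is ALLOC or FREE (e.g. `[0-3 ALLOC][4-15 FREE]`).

Answer: [0-7 ALLOC][8-29 FREE]

Derivation:
Op 1: a = malloc(8) -> a = 0; heap: [0-7 ALLOC][8-29 FREE]
Op 2: b = malloc(4) -> b = 8; heap: [0-7 ALLOC][8-11 ALLOC][12-29 FREE]
Op 3: b = realloc(b, 7) -> b = 8; heap: [0-7 ALLOC][8-14 ALLOC][15-29 FREE]
Op 4: b = realloc(b, 12) -> b = 8; heap: [0-7 ALLOC][8-19 ALLOC][20-29 FREE]
Op 5: a = realloc(a, 14) -> NULL (a unchanged); heap: [0-7 ALLOC][8-19 ALLOC][20-29 FREE]
free(b): b = 8 -> block [8-19 ALLOC]; mark free, coalesce with adjacent free neighbors -> [0-7 ALLOC][8-29 FREE]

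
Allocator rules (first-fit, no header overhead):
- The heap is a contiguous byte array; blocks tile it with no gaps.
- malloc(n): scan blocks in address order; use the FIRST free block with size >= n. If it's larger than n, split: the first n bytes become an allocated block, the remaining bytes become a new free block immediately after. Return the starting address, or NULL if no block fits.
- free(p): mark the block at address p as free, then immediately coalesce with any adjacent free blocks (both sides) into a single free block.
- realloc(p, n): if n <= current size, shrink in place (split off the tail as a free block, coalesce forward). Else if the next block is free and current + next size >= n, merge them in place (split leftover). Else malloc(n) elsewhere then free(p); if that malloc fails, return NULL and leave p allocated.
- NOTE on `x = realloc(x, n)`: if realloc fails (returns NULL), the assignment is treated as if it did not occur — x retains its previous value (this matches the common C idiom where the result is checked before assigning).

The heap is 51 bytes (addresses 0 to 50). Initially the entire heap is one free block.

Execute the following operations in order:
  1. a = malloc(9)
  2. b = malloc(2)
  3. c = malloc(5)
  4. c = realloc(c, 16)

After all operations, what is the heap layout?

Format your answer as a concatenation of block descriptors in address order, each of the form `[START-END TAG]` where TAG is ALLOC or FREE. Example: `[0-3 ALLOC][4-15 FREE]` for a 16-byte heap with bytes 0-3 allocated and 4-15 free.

Op 1: a = malloc(9) -> a = 0; heap: [0-8 ALLOC][9-50 FREE]
Op 2: b = malloc(2) -> b = 9; heap: [0-8 ALLOC][9-10 ALLOC][11-50 FREE]
Op 3: c = malloc(5) -> c = 11; heap: [0-8 ALLOC][9-10 ALLOC][11-15 ALLOC][16-50 FREE]
Op 4: c = realloc(c, 16) -> c = 11; heap: [0-8 ALLOC][9-10 ALLOC][11-26 ALLOC][27-50 FREE]

Answer: [0-8 ALLOC][9-10 ALLOC][11-26 ALLOC][27-50 FREE]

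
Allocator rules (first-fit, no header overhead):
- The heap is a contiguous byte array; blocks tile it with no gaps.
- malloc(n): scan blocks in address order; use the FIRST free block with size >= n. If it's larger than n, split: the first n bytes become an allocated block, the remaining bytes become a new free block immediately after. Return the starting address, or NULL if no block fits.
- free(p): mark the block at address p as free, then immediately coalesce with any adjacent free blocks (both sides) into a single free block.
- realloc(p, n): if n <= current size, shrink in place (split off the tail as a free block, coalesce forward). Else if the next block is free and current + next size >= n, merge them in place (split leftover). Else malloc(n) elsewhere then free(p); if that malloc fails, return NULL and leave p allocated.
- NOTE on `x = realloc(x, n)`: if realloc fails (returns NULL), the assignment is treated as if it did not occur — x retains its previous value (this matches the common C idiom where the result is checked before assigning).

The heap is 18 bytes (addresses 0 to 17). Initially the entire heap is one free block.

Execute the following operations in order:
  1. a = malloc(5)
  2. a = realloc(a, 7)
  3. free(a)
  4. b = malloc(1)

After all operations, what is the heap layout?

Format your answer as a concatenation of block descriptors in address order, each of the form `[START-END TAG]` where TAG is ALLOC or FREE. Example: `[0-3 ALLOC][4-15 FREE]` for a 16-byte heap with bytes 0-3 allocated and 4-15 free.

Answer: [0-0 ALLOC][1-17 FREE]

Derivation:
Op 1: a = malloc(5) -> a = 0; heap: [0-4 ALLOC][5-17 FREE]
Op 2: a = realloc(a, 7) -> a = 0; heap: [0-6 ALLOC][7-17 FREE]
Op 3: free(a) -> (freed a); heap: [0-17 FREE]
Op 4: b = malloc(1) -> b = 0; heap: [0-0 ALLOC][1-17 FREE]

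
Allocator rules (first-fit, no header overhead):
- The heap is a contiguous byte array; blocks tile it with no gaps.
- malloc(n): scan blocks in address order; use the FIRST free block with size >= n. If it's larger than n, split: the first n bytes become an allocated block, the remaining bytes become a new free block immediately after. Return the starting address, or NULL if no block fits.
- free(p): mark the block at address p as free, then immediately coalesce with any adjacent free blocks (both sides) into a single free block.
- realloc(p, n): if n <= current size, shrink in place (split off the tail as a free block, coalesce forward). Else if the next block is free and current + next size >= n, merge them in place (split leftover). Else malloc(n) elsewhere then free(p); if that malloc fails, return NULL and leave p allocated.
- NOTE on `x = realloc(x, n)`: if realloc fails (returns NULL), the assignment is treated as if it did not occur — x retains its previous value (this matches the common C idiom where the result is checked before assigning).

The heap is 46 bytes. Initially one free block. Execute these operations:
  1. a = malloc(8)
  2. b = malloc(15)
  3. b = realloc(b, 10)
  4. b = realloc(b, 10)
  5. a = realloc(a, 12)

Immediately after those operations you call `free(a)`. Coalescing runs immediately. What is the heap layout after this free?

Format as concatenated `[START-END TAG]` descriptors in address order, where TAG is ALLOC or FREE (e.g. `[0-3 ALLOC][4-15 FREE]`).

Answer: [0-7 FREE][8-17 ALLOC][18-45 FREE]

Derivation:
Op 1: a = malloc(8) -> a = 0; heap: [0-7 ALLOC][8-45 FREE]
Op 2: b = malloc(15) -> b = 8; heap: [0-7 ALLOC][8-22 ALLOC][23-45 FREE]
Op 3: b = realloc(b, 10) -> b = 8; heap: [0-7 ALLOC][8-17 ALLOC][18-45 FREE]
Op 4: b = realloc(b, 10) -> b = 8; heap: [0-7 ALLOC][8-17 ALLOC][18-45 FREE]
Op 5: a = realloc(a, 12) -> a = 18; heap: [0-7 FREE][8-17 ALLOC][18-29 ALLOC][30-45 FREE]
free(a): a = 18 -> block [18-29 ALLOC]; mark free, coalesce with adjacent free neighbors -> [0-7 FREE][8-17 ALLOC][18-45 FREE]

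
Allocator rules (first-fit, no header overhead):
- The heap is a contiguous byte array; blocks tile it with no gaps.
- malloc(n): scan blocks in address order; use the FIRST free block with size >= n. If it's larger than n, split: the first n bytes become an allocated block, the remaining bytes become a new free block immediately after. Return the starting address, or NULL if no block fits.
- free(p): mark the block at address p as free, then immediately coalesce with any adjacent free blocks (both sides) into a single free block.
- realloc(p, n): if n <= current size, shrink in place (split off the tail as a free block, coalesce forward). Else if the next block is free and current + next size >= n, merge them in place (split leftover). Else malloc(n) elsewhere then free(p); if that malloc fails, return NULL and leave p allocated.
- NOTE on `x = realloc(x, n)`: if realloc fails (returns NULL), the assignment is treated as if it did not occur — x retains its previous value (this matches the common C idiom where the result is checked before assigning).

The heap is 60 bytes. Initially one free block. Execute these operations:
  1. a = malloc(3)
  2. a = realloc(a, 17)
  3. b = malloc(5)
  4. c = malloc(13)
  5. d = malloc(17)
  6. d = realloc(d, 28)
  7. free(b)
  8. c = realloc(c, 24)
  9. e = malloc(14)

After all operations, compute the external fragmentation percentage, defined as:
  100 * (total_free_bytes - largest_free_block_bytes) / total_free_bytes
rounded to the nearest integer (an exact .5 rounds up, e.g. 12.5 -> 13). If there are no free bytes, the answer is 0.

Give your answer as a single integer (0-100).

Answer: 38

Derivation:
Op 1: a = malloc(3) -> a = 0; heap: [0-2 ALLOC][3-59 FREE]
Op 2: a = realloc(a, 17) -> a = 0; heap: [0-16 ALLOC][17-59 FREE]
Op 3: b = malloc(5) -> b = 17; heap: [0-16 ALLOC][17-21 ALLOC][22-59 FREE]
Op 4: c = malloc(13) -> c = 22; heap: [0-16 ALLOC][17-21 ALLOC][22-34 ALLOC][35-59 FREE]
Op 5: d = malloc(17) -> d = 35; heap: [0-16 ALLOC][17-21 ALLOC][22-34 ALLOC][35-51 ALLOC][52-59 FREE]
Op 6: d = realloc(d, 28) -> NULL (d unchanged); heap: [0-16 ALLOC][17-21 ALLOC][22-34 ALLOC][35-51 ALLOC][52-59 FREE]
Op 7: free(b) -> (freed b); heap: [0-16 ALLOC][17-21 FREE][22-34 ALLOC][35-51 ALLOC][52-59 FREE]
Op 8: c = realloc(c, 24) -> NULL (c unchanged); heap: [0-16 ALLOC][17-21 FREE][22-34 ALLOC][35-51 ALLOC][52-59 FREE]
Op 9: e = malloc(14) -> e = NULL; heap: [0-16 ALLOC][17-21 FREE][22-34 ALLOC][35-51 ALLOC][52-59 FREE]
Free blocks: [5 8] total_free=13 largest=8 -> 100*(13-8)/13 = 500/13 ≈ 38.462 -> rounds to 38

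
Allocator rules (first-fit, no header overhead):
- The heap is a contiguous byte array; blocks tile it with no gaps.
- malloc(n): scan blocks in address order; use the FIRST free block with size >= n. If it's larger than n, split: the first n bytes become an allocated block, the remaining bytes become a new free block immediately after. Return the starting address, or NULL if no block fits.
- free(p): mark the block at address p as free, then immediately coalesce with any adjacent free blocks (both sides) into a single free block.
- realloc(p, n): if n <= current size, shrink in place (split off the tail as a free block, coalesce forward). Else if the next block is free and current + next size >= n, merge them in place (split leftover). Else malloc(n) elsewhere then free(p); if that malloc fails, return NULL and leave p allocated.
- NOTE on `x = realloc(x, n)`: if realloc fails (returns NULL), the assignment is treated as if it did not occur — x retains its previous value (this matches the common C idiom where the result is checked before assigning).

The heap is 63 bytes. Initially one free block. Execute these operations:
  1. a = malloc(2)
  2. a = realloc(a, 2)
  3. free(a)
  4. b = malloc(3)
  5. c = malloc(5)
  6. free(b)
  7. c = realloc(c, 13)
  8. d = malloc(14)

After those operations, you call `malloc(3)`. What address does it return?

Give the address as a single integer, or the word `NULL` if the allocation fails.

Answer: 0

Derivation:
Op 1: a = malloc(2) -> a = 0; heap: [0-1 ALLOC][2-62 FREE]
Op 2: a = realloc(a, 2) -> a = 0; heap: [0-1 ALLOC][2-62 FREE]
Op 3: free(a) -> (freed a); heap: [0-62 FREE]
Op 4: b = malloc(3) -> b = 0; heap: [0-2 ALLOC][3-62 FREE]
Op 5: c = malloc(5) -> c = 3; heap: [0-2 ALLOC][3-7 ALLOC][8-62 FREE]
Op 6: free(b) -> (freed b); heap: [0-2 FREE][3-7 ALLOC][8-62 FREE]
Op 7: c = realloc(c, 13) -> c = 3; heap: [0-2 FREE][3-15 ALLOC][16-62 FREE]
Op 8: d = malloc(14) -> d = 16; heap: [0-2 FREE][3-15 ALLOC][16-29 ALLOC][30-62 FREE]
malloc(3): first-fit scan over [0-2 FREE][3-15 ALLOC][16-29 ALLOC][30-62 FREE] -> 0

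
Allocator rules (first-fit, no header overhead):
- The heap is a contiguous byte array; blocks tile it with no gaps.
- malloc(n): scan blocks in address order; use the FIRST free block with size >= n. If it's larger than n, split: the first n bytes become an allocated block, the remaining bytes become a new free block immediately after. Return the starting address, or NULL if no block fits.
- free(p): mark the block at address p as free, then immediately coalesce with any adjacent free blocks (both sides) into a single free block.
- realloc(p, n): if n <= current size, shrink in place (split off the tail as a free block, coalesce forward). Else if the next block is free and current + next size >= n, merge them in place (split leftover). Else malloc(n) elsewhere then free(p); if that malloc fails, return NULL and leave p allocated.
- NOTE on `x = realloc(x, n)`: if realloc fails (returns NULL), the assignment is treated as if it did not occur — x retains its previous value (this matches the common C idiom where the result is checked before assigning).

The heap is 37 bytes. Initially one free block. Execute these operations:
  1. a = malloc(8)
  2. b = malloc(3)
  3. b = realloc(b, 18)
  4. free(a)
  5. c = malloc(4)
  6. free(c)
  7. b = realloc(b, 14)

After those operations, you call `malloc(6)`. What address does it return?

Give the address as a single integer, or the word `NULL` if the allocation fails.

Op 1: a = malloc(8) -> a = 0; heap: [0-7 ALLOC][8-36 FREE]
Op 2: b = malloc(3) -> b = 8; heap: [0-7 ALLOC][8-10 ALLOC][11-36 FREE]
Op 3: b = realloc(b, 18) -> b = 8; heap: [0-7 ALLOC][8-25 ALLOC][26-36 FREE]
Op 4: free(a) -> (freed a); heap: [0-7 FREE][8-25 ALLOC][26-36 FREE]
Op 5: c = malloc(4) -> c = 0; heap: [0-3 ALLOC][4-7 FREE][8-25 ALLOC][26-36 FREE]
Op 6: free(c) -> (freed c); heap: [0-7 FREE][8-25 ALLOC][26-36 FREE]
Op 7: b = realloc(b, 14) -> b = 8; heap: [0-7 FREE][8-21 ALLOC][22-36 FREE]
malloc(6): first-fit scan over [0-7 FREE][8-21 ALLOC][22-36 FREE] -> 0

Answer: 0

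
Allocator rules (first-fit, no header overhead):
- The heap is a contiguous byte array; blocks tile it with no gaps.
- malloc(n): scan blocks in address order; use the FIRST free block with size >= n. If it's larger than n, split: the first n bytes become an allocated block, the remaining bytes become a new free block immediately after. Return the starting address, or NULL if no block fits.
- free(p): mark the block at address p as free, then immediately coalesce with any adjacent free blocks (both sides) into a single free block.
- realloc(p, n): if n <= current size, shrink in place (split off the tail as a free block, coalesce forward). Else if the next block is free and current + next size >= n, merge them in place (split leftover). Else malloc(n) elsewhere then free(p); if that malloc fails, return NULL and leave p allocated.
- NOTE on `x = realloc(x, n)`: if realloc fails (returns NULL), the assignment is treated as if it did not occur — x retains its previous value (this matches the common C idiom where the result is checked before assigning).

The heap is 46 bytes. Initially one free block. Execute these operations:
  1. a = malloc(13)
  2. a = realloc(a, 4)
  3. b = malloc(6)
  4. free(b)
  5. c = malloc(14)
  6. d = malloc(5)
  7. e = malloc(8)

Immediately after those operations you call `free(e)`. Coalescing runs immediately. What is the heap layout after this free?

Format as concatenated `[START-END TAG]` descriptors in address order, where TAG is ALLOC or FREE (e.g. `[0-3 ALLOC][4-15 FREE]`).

Op 1: a = malloc(13) -> a = 0; heap: [0-12 ALLOC][13-45 FREE]
Op 2: a = realloc(a, 4) -> a = 0; heap: [0-3 ALLOC][4-45 FREE]
Op 3: b = malloc(6) -> b = 4; heap: [0-3 ALLOC][4-9 ALLOC][10-45 FREE]
Op 4: free(b) -> (freed b); heap: [0-3 ALLOC][4-45 FREE]
Op 5: c = malloc(14) -> c = 4; heap: [0-3 ALLOC][4-17 ALLOC][18-45 FREE]
Op 6: d = malloc(5) -> d = 18; heap: [0-3 ALLOC][4-17 ALLOC][18-22 ALLOC][23-45 FREE]
Op 7: e = malloc(8) -> e = 23; heap: [0-3 ALLOC][4-17 ALLOC][18-22 ALLOC][23-30 ALLOC][31-45 FREE]
free(e): e = 23 -> block [23-30 ALLOC]; mark free, coalesce with adjacent free neighbors -> [0-3 ALLOC][4-17 ALLOC][18-22 ALLOC][23-45 FREE]

Answer: [0-3 ALLOC][4-17 ALLOC][18-22 ALLOC][23-45 FREE]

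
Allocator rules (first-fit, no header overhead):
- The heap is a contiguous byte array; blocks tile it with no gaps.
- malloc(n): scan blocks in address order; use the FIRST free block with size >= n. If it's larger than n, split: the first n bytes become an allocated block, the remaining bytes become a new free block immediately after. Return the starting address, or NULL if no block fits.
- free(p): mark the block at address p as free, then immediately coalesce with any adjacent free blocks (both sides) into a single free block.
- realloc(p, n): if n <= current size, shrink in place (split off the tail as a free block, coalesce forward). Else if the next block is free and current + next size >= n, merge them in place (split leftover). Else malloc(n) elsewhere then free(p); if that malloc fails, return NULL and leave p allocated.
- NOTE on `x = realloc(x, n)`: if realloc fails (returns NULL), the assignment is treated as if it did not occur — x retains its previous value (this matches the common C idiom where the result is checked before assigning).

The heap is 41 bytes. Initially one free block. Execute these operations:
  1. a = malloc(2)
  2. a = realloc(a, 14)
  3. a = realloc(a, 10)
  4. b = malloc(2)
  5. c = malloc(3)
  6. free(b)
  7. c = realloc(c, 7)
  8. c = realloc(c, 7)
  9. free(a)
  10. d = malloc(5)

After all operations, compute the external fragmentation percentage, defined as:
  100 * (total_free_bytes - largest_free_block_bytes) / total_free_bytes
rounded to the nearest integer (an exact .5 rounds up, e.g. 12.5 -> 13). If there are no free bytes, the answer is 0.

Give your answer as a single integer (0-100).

Answer: 24

Derivation:
Op 1: a = malloc(2) -> a = 0; heap: [0-1 ALLOC][2-40 FREE]
Op 2: a = realloc(a, 14) -> a = 0; heap: [0-13 ALLOC][14-40 FREE]
Op 3: a = realloc(a, 10) -> a = 0; heap: [0-9 ALLOC][10-40 FREE]
Op 4: b = malloc(2) -> b = 10; heap: [0-9 ALLOC][10-11 ALLOC][12-40 FREE]
Op 5: c = malloc(3) -> c = 12; heap: [0-9 ALLOC][10-11 ALLOC][12-14 ALLOC][15-40 FREE]
Op 6: free(b) -> (freed b); heap: [0-9 ALLOC][10-11 FREE][12-14 ALLOC][15-40 FREE]
Op 7: c = realloc(c, 7) -> c = 12; heap: [0-9 ALLOC][10-11 FREE][12-18 ALLOC][19-40 FREE]
Op 8: c = realloc(c, 7) -> c = 12; heap: [0-9 ALLOC][10-11 FREE][12-18 ALLOC][19-40 FREE]
Op 9: free(a) -> (freed a); heap: [0-11 FREE][12-18 ALLOC][19-40 FREE]
Op 10: d = malloc(5) -> d = 0; heap: [0-4 ALLOC][5-11 FREE][12-18 ALLOC][19-40 FREE]
Free blocks: [7 22] total_free=29 largest=22 -> 100*(29-22)/29 = 700/29 ≈ 24.138 -> rounds to 24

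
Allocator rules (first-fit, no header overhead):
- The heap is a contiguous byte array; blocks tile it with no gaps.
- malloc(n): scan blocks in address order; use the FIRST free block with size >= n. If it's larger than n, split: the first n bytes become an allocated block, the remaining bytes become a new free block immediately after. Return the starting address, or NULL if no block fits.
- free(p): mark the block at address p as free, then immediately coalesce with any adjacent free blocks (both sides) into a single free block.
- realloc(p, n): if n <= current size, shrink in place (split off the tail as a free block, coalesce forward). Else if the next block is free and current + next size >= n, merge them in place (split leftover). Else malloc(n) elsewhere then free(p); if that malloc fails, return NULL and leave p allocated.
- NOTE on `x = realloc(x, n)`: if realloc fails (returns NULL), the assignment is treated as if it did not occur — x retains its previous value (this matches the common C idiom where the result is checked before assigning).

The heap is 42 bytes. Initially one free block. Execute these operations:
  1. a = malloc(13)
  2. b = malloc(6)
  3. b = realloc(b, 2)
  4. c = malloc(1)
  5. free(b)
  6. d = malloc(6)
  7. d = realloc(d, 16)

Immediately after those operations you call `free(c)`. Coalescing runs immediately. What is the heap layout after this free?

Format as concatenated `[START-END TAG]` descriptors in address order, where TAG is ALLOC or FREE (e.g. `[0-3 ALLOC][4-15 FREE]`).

Op 1: a = malloc(13) -> a = 0; heap: [0-12 ALLOC][13-41 FREE]
Op 2: b = malloc(6) -> b = 13; heap: [0-12 ALLOC][13-18 ALLOC][19-41 FREE]
Op 3: b = realloc(b, 2) -> b = 13; heap: [0-12 ALLOC][13-14 ALLOC][15-41 FREE]
Op 4: c = malloc(1) -> c = 15; heap: [0-12 ALLOC][13-14 ALLOC][15-15 ALLOC][16-41 FREE]
Op 5: free(b) -> (freed b); heap: [0-12 ALLOC][13-14 FREE][15-15 ALLOC][16-41 FREE]
Op 6: d = malloc(6) -> d = 16; heap: [0-12 ALLOC][13-14 FREE][15-15 ALLOC][16-21 ALLOC][22-41 FREE]
Op 7: d = realloc(d, 16) -> d = 16; heap: [0-12 ALLOC][13-14 FREE][15-15 ALLOC][16-31 ALLOC][32-41 FREE]
free(c): c = 15 -> block [15-15 ALLOC]; mark free, coalesce with adjacent free neighbors -> [0-12 ALLOC][13-15 FREE][16-31 ALLOC][32-41 FREE]

Answer: [0-12 ALLOC][13-15 FREE][16-31 ALLOC][32-41 FREE]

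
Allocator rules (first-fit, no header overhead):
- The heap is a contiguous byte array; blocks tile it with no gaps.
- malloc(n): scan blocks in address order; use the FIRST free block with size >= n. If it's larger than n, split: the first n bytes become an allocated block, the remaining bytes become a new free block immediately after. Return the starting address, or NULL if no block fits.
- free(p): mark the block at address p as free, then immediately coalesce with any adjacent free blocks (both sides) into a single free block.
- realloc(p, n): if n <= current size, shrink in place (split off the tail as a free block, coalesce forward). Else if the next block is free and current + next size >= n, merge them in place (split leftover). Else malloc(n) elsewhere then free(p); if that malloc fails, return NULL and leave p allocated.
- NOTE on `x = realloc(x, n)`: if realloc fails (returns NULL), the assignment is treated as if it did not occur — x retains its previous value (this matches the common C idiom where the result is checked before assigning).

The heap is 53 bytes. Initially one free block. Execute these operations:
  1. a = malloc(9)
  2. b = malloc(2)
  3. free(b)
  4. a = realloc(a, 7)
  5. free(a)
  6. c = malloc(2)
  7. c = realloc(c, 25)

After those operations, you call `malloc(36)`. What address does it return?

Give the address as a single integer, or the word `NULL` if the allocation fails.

Op 1: a = malloc(9) -> a = 0; heap: [0-8 ALLOC][9-52 FREE]
Op 2: b = malloc(2) -> b = 9; heap: [0-8 ALLOC][9-10 ALLOC][11-52 FREE]
Op 3: free(b) -> (freed b); heap: [0-8 ALLOC][9-52 FREE]
Op 4: a = realloc(a, 7) -> a = 0; heap: [0-6 ALLOC][7-52 FREE]
Op 5: free(a) -> (freed a); heap: [0-52 FREE]
Op 6: c = malloc(2) -> c = 0; heap: [0-1 ALLOC][2-52 FREE]
Op 7: c = realloc(c, 25) -> c = 0; heap: [0-24 ALLOC][25-52 FREE]
malloc(36): first-fit scan over [0-24 ALLOC][25-52 FREE] -> NULL

Answer: NULL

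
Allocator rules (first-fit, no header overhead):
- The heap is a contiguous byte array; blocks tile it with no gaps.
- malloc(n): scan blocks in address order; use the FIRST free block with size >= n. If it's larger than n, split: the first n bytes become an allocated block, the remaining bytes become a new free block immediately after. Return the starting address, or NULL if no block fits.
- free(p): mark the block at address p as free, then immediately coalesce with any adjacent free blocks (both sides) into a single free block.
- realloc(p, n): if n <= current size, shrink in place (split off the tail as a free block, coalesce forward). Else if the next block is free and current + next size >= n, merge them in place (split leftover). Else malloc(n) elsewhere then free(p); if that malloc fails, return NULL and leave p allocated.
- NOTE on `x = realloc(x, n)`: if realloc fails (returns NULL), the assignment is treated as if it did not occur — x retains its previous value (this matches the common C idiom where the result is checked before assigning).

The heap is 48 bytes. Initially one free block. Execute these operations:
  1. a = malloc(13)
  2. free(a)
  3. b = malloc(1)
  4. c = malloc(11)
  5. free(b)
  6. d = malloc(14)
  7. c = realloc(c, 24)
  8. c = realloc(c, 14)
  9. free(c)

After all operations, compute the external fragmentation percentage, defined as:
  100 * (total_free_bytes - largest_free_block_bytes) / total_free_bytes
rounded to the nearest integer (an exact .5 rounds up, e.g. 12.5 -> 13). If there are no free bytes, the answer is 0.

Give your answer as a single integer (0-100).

Op 1: a = malloc(13) -> a = 0; heap: [0-12 ALLOC][13-47 FREE]
Op 2: free(a) -> (freed a); heap: [0-47 FREE]
Op 3: b = malloc(1) -> b = 0; heap: [0-0 ALLOC][1-47 FREE]
Op 4: c = malloc(11) -> c = 1; heap: [0-0 ALLOC][1-11 ALLOC][12-47 FREE]
Op 5: free(b) -> (freed b); heap: [0-0 FREE][1-11 ALLOC][12-47 FREE]
Op 6: d = malloc(14) -> d = 12; heap: [0-0 FREE][1-11 ALLOC][12-25 ALLOC][26-47 FREE]
Op 7: c = realloc(c, 24) -> NULL (c unchanged); heap: [0-0 FREE][1-11 ALLOC][12-25 ALLOC][26-47 FREE]
Op 8: c = realloc(c, 14) -> c = 26; heap: [0-11 FREE][12-25 ALLOC][26-39 ALLOC][40-47 FREE]
Op 9: free(c) -> (freed c); heap: [0-11 FREE][12-25 ALLOC][26-47 FREE]
Free blocks: [12 22] total_free=34 largest=22 -> 100*(34-22)/34 = 1200/34 ≈ 35.294 -> rounds to 35

Answer: 35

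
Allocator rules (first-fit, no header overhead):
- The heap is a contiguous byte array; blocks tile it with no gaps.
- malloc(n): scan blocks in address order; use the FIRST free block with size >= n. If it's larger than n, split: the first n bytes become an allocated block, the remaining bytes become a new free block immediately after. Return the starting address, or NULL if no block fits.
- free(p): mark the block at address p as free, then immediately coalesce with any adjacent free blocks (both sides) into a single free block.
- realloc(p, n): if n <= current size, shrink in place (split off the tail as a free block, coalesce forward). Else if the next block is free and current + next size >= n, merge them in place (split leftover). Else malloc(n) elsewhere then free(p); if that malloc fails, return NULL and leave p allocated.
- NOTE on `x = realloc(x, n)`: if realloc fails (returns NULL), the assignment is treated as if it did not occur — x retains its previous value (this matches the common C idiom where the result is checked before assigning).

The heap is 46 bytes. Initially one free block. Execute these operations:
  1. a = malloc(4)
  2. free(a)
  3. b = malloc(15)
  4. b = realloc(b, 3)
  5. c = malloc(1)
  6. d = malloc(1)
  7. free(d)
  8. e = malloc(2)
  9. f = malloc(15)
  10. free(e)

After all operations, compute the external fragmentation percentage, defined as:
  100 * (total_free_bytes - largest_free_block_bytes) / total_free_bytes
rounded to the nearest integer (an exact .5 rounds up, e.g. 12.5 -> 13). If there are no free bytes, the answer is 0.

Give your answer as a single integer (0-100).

Op 1: a = malloc(4) -> a = 0; heap: [0-3 ALLOC][4-45 FREE]
Op 2: free(a) -> (freed a); heap: [0-45 FREE]
Op 3: b = malloc(15) -> b = 0; heap: [0-14 ALLOC][15-45 FREE]
Op 4: b = realloc(b, 3) -> b = 0; heap: [0-2 ALLOC][3-45 FREE]
Op 5: c = malloc(1) -> c = 3; heap: [0-2 ALLOC][3-3 ALLOC][4-45 FREE]
Op 6: d = malloc(1) -> d = 4; heap: [0-2 ALLOC][3-3 ALLOC][4-4 ALLOC][5-45 FREE]
Op 7: free(d) -> (freed d); heap: [0-2 ALLOC][3-3 ALLOC][4-45 FREE]
Op 8: e = malloc(2) -> e = 4; heap: [0-2 ALLOC][3-3 ALLOC][4-5 ALLOC][6-45 FREE]
Op 9: f = malloc(15) -> f = 6; heap: [0-2 ALLOC][3-3 ALLOC][4-5 ALLOC][6-20 ALLOC][21-45 FREE]
Op 10: free(e) -> (freed e); heap: [0-2 ALLOC][3-3 ALLOC][4-5 FREE][6-20 ALLOC][21-45 FREE]
Free blocks: [2 25] total_free=27 largest=25 -> 100*(27-25)/27 = 200/27 ≈ 7.407 -> rounds to 7

Answer: 7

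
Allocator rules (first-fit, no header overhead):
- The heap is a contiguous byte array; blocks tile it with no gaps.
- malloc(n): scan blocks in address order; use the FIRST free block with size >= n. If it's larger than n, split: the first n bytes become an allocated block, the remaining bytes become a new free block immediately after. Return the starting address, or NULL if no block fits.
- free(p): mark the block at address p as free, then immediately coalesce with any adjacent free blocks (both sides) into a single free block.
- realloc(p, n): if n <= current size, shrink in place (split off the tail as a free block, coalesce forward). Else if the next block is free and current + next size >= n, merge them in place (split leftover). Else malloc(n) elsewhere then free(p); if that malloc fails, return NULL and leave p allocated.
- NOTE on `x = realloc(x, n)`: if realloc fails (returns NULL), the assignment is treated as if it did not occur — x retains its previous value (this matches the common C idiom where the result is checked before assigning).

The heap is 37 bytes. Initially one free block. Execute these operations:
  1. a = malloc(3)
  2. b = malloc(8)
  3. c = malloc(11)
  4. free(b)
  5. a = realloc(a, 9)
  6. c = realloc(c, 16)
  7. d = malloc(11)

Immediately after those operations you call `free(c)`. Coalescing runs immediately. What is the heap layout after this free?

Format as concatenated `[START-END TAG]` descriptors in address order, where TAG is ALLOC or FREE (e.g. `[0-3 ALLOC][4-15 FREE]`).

Answer: [0-8 ALLOC][9-36 FREE]

Derivation:
Op 1: a = malloc(3) -> a = 0; heap: [0-2 ALLOC][3-36 FREE]
Op 2: b = malloc(8) -> b = 3; heap: [0-2 ALLOC][3-10 ALLOC][11-36 FREE]
Op 3: c = malloc(11) -> c = 11; heap: [0-2 ALLOC][3-10 ALLOC][11-21 ALLOC][22-36 FREE]
Op 4: free(b) -> (freed b); heap: [0-2 ALLOC][3-10 FREE][11-21 ALLOC][22-36 FREE]
Op 5: a = realloc(a, 9) -> a = 0; heap: [0-8 ALLOC][9-10 FREE][11-21 ALLOC][22-36 FREE]
Op 6: c = realloc(c, 16) -> c = 11; heap: [0-8 ALLOC][9-10 FREE][11-26 ALLOC][27-36 FREE]
Op 7: d = malloc(11) -> d = NULL; heap: [0-8 ALLOC][9-10 FREE][11-26 ALLOC][27-36 FREE]
free(c): c = 11 -> block [11-26 ALLOC]; mark free, coalesce with adjacent free neighbors -> [0-8 ALLOC][9-36 FREE]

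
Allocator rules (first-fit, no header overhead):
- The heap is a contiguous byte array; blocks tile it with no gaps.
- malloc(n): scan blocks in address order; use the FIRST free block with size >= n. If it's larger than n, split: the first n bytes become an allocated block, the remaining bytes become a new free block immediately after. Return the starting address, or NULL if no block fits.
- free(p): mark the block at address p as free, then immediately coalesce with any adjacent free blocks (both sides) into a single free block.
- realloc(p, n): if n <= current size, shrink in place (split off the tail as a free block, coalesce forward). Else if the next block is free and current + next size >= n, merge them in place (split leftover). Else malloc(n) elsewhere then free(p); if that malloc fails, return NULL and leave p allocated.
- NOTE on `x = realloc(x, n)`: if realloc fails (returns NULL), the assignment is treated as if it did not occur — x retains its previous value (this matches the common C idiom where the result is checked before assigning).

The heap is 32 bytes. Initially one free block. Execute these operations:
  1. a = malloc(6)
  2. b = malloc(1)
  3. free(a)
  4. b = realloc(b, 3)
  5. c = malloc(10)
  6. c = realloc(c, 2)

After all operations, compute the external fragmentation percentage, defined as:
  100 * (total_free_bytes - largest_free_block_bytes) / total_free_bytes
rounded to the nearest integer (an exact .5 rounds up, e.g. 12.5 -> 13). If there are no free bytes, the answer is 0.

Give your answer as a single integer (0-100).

Answer: 22

Derivation:
Op 1: a = malloc(6) -> a = 0; heap: [0-5 ALLOC][6-31 FREE]
Op 2: b = malloc(1) -> b = 6; heap: [0-5 ALLOC][6-6 ALLOC][7-31 FREE]
Op 3: free(a) -> (freed a); heap: [0-5 FREE][6-6 ALLOC][7-31 FREE]
Op 4: b = realloc(b, 3) -> b = 6; heap: [0-5 FREE][6-8 ALLOC][9-31 FREE]
Op 5: c = malloc(10) -> c = 9; heap: [0-5 FREE][6-8 ALLOC][9-18 ALLOC][19-31 FREE]
Op 6: c = realloc(c, 2) -> c = 9; heap: [0-5 FREE][6-8 ALLOC][9-10 ALLOC][11-31 FREE]
Free blocks: [6 21] total_free=27 largest=21 -> 100*(27-21)/27 = 600/27 ≈ 22.222 -> rounds to 22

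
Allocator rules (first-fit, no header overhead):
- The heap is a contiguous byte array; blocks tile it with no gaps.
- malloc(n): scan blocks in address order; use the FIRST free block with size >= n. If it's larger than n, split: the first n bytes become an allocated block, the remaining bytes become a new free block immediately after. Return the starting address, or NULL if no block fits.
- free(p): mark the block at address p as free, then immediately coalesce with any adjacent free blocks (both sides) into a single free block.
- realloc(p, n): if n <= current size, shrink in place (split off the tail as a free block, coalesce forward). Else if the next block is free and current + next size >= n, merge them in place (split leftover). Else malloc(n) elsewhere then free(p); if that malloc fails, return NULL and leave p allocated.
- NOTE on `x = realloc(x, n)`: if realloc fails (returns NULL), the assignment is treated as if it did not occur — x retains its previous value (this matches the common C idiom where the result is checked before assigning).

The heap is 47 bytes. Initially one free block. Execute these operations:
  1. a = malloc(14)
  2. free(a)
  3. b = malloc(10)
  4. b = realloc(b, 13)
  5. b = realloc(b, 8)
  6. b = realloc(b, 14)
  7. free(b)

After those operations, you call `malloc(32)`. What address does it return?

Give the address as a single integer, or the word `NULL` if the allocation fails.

Answer: 0

Derivation:
Op 1: a = malloc(14) -> a = 0; heap: [0-13 ALLOC][14-46 FREE]
Op 2: free(a) -> (freed a); heap: [0-46 FREE]
Op 3: b = malloc(10) -> b = 0; heap: [0-9 ALLOC][10-46 FREE]
Op 4: b = realloc(b, 13) -> b = 0; heap: [0-12 ALLOC][13-46 FREE]
Op 5: b = realloc(b, 8) -> b = 0; heap: [0-7 ALLOC][8-46 FREE]
Op 6: b = realloc(b, 14) -> b = 0; heap: [0-13 ALLOC][14-46 FREE]
Op 7: free(b) -> (freed b); heap: [0-46 FREE]
malloc(32): first-fit scan over [0-46 FREE] -> 0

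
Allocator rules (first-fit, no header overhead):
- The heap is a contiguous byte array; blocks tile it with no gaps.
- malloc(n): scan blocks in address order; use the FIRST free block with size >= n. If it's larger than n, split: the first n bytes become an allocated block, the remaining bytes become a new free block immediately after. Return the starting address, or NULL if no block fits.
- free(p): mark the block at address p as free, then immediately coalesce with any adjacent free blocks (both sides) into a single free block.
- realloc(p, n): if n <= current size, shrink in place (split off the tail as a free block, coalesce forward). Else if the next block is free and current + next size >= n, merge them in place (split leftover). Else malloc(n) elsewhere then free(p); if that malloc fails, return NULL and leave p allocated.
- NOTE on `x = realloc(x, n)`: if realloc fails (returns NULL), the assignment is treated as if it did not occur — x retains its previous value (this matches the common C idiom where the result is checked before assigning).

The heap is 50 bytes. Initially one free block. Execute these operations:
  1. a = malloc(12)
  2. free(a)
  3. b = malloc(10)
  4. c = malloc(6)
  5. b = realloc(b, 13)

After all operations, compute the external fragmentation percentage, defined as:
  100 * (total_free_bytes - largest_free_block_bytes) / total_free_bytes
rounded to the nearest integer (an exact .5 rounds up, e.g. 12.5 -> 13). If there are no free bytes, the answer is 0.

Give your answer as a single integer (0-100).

Op 1: a = malloc(12) -> a = 0; heap: [0-11 ALLOC][12-49 FREE]
Op 2: free(a) -> (freed a); heap: [0-49 FREE]
Op 3: b = malloc(10) -> b = 0; heap: [0-9 ALLOC][10-49 FREE]
Op 4: c = malloc(6) -> c = 10; heap: [0-9 ALLOC][10-15 ALLOC][16-49 FREE]
Op 5: b = realloc(b, 13) -> b = 16; heap: [0-9 FREE][10-15 ALLOC][16-28 ALLOC][29-49 FREE]
Free blocks: [10 21] total_free=31 largest=21 -> 100*(31-21)/31 = 1000/31 ≈ 32.258 -> rounds to 32

Answer: 32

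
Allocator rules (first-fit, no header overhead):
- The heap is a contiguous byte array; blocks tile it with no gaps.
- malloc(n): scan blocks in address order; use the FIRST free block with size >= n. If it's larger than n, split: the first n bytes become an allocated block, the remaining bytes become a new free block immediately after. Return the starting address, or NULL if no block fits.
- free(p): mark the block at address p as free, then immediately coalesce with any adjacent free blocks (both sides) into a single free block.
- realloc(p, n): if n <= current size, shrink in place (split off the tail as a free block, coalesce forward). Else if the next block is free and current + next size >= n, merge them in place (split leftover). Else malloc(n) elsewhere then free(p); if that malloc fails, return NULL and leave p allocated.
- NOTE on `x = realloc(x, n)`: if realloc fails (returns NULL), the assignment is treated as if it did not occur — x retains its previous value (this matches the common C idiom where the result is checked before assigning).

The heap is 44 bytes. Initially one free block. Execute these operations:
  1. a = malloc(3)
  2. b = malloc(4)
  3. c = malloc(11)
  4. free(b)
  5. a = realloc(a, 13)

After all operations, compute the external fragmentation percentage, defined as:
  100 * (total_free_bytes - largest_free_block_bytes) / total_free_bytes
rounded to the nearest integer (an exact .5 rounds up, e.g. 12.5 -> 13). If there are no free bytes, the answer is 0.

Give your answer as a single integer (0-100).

Answer: 35

Derivation:
Op 1: a = malloc(3) -> a = 0; heap: [0-2 ALLOC][3-43 FREE]
Op 2: b = malloc(4) -> b = 3; heap: [0-2 ALLOC][3-6 ALLOC][7-43 FREE]
Op 3: c = malloc(11) -> c = 7; heap: [0-2 ALLOC][3-6 ALLOC][7-17 ALLOC][18-43 FREE]
Op 4: free(b) -> (freed b); heap: [0-2 ALLOC][3-6 FREE][7-17 ALLOC][18-43 FREE]
Op 5: a = realloc(a, 13) -> a = 18; heap: [0-6 FREE][7-17 ALLOC][18-30 ALLOC][31-43 FREE]
Free blocks: [7 13] total_free=20 largest=13 -> 100*(20-13)/20 = 700/20 = 35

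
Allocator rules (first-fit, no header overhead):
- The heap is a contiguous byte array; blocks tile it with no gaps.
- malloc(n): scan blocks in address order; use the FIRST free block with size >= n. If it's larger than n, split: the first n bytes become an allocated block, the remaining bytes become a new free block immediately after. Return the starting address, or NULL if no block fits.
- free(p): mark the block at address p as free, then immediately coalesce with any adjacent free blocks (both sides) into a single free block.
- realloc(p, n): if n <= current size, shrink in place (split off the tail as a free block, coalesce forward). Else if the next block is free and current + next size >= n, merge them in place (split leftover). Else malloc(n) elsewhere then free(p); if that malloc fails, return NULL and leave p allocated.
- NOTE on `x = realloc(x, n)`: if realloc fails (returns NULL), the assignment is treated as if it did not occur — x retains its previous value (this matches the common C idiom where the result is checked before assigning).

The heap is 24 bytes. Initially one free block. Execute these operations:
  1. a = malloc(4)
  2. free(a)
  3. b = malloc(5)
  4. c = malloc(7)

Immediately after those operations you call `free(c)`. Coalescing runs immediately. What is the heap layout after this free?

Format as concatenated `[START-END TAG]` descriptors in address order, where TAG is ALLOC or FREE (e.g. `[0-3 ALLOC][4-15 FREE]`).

Op 1: a = malloc(4) -> a = 0; heap: [0-3 ALLOC][4-23 FREE]
Op 2: free(a) -> (freed a); heap: [0-23 FREE]
Op 3: b = malloc(5) -> b = 0; heap: [0-4 ALLOC][5-23 FREE]
Op 4: c = malloc(7) -> c = 5; heap: [0-4 ALLOC][5-11 ALLOC][12-23 FREE]
free(c): c = 5 -> block [5-11 ALLOC]; mark free, coalesce with adjacent free neighbors -> [0-4 ALLOC][5-23 FREE]

Answer: [0-4 ALLOC][5-23 FREE]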